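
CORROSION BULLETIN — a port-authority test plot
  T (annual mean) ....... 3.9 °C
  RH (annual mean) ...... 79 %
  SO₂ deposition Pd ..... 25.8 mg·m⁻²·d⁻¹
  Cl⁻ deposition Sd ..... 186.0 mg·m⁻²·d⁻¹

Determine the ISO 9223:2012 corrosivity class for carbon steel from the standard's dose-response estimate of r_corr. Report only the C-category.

C4

carbon steel: T≤10 °C ⇒ hinge +0.150·(3.9−10) = -0.9150
  sulphur-dioxide contribution → 18.66 μm/a
  chloride contribution → 41.27 μm/a
  total first-year rate 59.93 μm/a
59.9 μm/a falls in (50, 80] for carbon steel → category C4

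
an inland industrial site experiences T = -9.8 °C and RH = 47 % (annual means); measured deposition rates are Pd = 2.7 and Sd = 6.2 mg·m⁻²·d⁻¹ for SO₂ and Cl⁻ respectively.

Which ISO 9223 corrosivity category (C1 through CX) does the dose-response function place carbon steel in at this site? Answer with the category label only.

carbon steel: f(T) = +0.150·(T−10) [T≤10 °C] = -2.9700
  SO₂ term: 1.77·2.7^0.52·exp(0.02·47-2.9700) = 0.3896
  Sd branch = 0.102·Sd^0.62·e^(0.033·RH+0.04·T) = 1.007 μm/a
  sum: 0.3896 + 1.007 → r_corr = 1.397 μm/a
ISO 9223 Table 2 (carbon steel): 1.3 < 1.4 ≤ 25 μm/a ⇒ C2

C2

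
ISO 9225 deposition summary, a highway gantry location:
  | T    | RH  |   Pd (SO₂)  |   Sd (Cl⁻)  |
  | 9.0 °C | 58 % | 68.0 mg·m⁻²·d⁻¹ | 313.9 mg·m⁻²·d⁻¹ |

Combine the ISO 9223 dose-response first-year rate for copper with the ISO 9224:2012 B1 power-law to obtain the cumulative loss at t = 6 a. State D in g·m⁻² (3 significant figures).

D(6) = 30.7 g·m⁻²

copper: temperature factor f = +0.126·(-1.0) = -0.1260
  Pd branch = 0.0053·Pd^0.26·e^(0.059·RH+f) = 0.4287 μm/a
  Sd branch = 0.01025·Sd^0.27·e^(0.036·RH+0.049·T) = 0.607 μm/a
  sum: 0.4287 + 0.607 → r_corr = 1.036 μm/a
Power-law: D(6) = r_corr · 6^0.667
  D(6) = 1.036 × 6^0.667 = 1.036 × 3.304 = 3.422 μm
  Mass loss = 3.422 μm × 8.96 g/cm³ = 30.66 g·m⁻²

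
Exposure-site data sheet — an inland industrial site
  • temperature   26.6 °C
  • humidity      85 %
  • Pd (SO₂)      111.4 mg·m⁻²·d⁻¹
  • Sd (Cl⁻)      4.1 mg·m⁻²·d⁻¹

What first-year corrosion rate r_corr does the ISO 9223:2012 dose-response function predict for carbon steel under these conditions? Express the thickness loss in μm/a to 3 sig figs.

r_corr = 57.6 μm/a

carbon steel: T>10 °C ⇒ hinge -0.054·(26.6−10) = -0.8964
  SO₂ term: 1.77·111.4^0.52·exp(0.02·85-0.8964) = 45.85
  Cl⁻ term: 0.102·4.1^0.62·exp(0.033·85+0.04·26.6) = 11.72
  r_corr = 45.85 + 11.72 = 57.57 μm/a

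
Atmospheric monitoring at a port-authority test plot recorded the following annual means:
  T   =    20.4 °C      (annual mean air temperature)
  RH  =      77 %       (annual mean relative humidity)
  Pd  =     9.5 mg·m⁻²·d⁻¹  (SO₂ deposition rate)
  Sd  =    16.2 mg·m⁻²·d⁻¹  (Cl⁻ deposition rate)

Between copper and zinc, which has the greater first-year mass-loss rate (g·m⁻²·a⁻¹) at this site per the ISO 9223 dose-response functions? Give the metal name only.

copper: T>10 °C ⇒ hinge -0.080·(20.4−10) = -0.8320
  Pd branch = 0.0053·Pd^0.26·e^(0.059·RH+f) = 0.3892 μm/a
  Sd branch = 0.01025·Sd^0.27·e^(0.036·RH+0.049·T) = 0.9447 μm/a
  sum: 0.3892 + 0.9447 → r_corr = 1.334 μm/a
  mass loss = 1.334 μm/a × 8.96 g/cm³ = 11.95 g·m⁻²·a⁻¹
zinc: temperature factor f = -0.071·(10.4) = -0.7384
  Pd branch = 0.0129·Pd^0.44·e^(0.046·RH+f) = 0.5733 μm/a
  Cl⁻ term: 0.0175·16.2^0.57·exp(0.008·77+0.085·20.4) = 0.8975
  sum: 0.5733 + 0.8975 → r_corr = 1.471 μm/a
  mass loss = 1.471 μm/a × 7.14 g/cm³ = 10.5 g·m⁻²·a⁻¹
Ordering by g·m⁻²·a⁻¹: copper (12) > zinc (10.5)

copper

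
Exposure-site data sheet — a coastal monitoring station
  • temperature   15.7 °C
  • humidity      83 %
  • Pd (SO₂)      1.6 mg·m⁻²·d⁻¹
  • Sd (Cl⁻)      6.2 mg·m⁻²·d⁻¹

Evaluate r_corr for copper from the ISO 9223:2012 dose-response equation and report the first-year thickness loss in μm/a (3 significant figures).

copper: temperature factor f = -0.080·(5.7) = -0.4560
  sulphur-dioxide contribution → 0.5082 μm/a
  chloride contribution → 0.7185 μm/a
  total first-year rate 1.227 μm/a

r_corr = 1.23 μm/a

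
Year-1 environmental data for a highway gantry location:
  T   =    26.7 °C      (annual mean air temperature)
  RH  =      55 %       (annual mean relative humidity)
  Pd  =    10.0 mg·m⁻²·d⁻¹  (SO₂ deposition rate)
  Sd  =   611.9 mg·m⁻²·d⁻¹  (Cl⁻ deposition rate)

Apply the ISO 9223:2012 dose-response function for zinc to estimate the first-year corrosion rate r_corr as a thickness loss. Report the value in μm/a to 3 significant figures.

r_corr = 10.3 μm/a

zinc: temperature factor f = -0.071·(16.7) = -1.1857
  Pd branch = 0.0129·Pd^0.44·e^(0.046·RH+f) = 0.1363 μm/a
  Cl⁻ term: 0.0175·611.9^0.57·exp(0.008·55+0.085·26.7) = 10.19
  r_corr = 0.1363 + 10.19 = 10.33 μm/a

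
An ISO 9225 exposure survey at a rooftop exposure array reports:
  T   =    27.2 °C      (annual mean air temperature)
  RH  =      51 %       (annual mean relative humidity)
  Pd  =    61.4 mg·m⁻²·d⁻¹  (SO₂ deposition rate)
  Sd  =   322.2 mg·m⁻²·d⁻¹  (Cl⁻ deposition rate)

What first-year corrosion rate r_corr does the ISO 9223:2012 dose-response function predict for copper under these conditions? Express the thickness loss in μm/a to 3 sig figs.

r_corr = 1.24 μm/a

copper: T>10 °C ⇒ hinge -0.080·(27.2−10) = -1.3760
  sulphur-dioxide contribution → 0.07914 μm/a
  chloride contribution → 1.159 μm/a
  total first-year rate 1.238 μm/a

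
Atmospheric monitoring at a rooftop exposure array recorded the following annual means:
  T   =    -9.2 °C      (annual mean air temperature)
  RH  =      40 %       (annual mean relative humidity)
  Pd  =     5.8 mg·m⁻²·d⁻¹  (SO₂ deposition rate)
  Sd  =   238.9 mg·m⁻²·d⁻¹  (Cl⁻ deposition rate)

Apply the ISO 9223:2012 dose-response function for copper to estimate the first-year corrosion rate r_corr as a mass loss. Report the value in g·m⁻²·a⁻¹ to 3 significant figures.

copper: T≤10 °C ⇒ hinge +0.126·(-9.2−10) = -2.4192
  sulphur-dioxide contribution → 0.00789 μm/a
  chloride contribution → 0.1209 μm/a
  total first-year rate 0.1288 μm/a
Convert to mass loss: 0.1288 μm/a × 8.96 g/cm³ = 1.154 g·m⁻²·a⁻¹

r_corr = 1.15 g·m⁻²·a⁻¹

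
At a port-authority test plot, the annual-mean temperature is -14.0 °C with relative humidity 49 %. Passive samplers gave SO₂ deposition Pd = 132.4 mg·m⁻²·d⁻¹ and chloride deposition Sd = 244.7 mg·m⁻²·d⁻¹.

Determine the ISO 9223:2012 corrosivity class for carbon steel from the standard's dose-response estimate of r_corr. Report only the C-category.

carbon steel: f(T) = +0.150·(T−10) [T≤10 °C] = -3.6000
  Pd branch = 1.77·Pd^0.52·e^(0.02·RH+f) = 1.635 μm/a
  Sd branch = 0.102·Sd^0.62·e^(0.033·RH+0.04·T) = 8.884 μm/a
  r_corr = 1.635 + 8.884 = 10.52 μm/a
Category bounds: 1.3…25 μm/a bracket r_corr ⇒ C2

C2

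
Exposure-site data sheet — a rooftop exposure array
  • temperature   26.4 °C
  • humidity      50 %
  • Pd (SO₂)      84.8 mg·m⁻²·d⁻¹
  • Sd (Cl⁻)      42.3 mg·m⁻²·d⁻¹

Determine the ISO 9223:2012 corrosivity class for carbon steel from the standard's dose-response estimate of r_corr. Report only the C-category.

C3

carbon steel: f(T) = -0.054·(T−10) [T>10 °C] = -0.8856
  sulphur-dioxide contribution → 19.97 μm/a
  chloride contribution → 15.56 μm/a
  total first-year rate 35.54 μm/a
35.5 μm/a falls in (25, 50] for carbon steel → category C3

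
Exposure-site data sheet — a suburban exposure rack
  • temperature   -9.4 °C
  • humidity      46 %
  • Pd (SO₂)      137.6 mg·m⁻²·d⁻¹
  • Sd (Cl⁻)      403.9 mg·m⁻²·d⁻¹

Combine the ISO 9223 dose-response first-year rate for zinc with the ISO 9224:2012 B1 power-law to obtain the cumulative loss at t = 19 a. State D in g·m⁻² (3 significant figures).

D(19) = 62.2 g·m⁻²

zinc: temperature factor f = +0.038·(-19.4) = -0.7372
  SO₂ term: 0.0129·137.6^0.44·exp(0.046·46-0.7372) = 0.4471
  Sd branch = 0.0175·Sd^0.57·e^(0.008·RH+0.085·T) = 0.3479 μm/a
  r_corr = 0.4471 + 0.3479 = 0.795 μm/a
Power-law: D(19) = r_corr · 19^0.813
  D(19) = 0.795 × 19^0.813 = 0.795 × 10.96 = 8.709 μm
  Mass loss = 8.709 μm × 7.14 g/cm³ = 62.18 g·m⁻²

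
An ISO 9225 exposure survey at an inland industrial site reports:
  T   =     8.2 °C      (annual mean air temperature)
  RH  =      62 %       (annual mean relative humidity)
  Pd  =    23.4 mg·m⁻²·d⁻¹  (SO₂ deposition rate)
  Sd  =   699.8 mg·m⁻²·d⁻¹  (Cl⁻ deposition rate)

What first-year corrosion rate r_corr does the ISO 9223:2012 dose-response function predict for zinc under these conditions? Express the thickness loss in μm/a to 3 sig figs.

zinc: f(T) = +0.038·(T−10) [T≤10 °C] = -0.0684
  sulphur-dioxide contribution → 0.8355 μm/a
  chloride contribution → 2.414 μm/a
  total first-year rate 3.25 μm/a

r_corr = 3.25 μm/a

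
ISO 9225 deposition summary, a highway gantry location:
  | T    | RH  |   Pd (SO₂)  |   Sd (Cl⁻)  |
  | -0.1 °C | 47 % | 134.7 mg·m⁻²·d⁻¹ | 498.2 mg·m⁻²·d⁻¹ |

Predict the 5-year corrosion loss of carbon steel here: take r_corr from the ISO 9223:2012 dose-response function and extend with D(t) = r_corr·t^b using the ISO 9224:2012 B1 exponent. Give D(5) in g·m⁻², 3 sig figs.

D(5) = 643 g·m⁻²

carbon steel: T≤10 °C ⇒ hinge +0.150·(-0.1−10) = -1.5150
  Pd branch = 1.77·Pd^0.52·e^(0.02·RH+f) = 12.75 μm/a
  Cl⁻ term: 0.102·498.2^0.62·exp(0.033·47+0.04·-0.1) = 22.53
  r_corr = 12.75 + 22.53 = 35.28 μm/a
Long-term exponent b (ISO 9224 Table 2, B1) = 0.523
  D(5) = 35.28 × 5^0.523 = 35.28 × 2.32 = 81.87 μm
  Mass loss = 81.87 μm × 7.85 g/cm³ = 642.7 g·m⁻²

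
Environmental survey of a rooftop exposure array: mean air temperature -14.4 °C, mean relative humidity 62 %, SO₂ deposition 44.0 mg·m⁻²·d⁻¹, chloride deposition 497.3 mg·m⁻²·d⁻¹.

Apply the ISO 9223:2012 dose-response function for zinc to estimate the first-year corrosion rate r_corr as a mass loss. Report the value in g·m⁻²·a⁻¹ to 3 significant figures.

zinc: T≤10 °C ⇒ hinge +0.038·(-14.4−10) = -0.9272
  Pd branch = 0.0129·Pd^0.44·e^(0.046·RH+f) = 0.4673 μm/a
  Sd branch = 0.0175·Sd^0.57·e^(0.008·RH+0.085·T) = 0.291 μm/a
  sum: 0.4673 + 0.291 → r_corr = 0.7584 μm/a
Convert to mass loss: 0.7584 μm/a × 7.14 g/cm³ = 5.415 g·m⁻²·a⁻¹

r_corr = 5.41 g·m⁻²·a⁻¹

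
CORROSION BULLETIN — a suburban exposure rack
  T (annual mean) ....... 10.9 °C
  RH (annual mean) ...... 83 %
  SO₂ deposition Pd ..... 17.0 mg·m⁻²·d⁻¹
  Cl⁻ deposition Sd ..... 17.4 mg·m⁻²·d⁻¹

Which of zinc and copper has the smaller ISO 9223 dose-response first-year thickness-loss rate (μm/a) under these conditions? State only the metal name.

zinc: f(T) = -0.071·(T−10) [T>10 °C] = -0.0639
  sulphur-dioxide contribution → 1.916 μm/a
  chloride contribution → 0.4374 μm/a
  ⇒ r_corr(zinc) = 2.353 μm/a
copper: f(T) = -0.080·(T−10) [T>10 °C] = -0.0720
  sulphur-dioxide contribution → 1.379 μm/a
  chloride contribution → 0.7504 μm/a
  total first-year rate 2.13 μm/a
Ordering by μm/a: zinc (2.35) > copper (2.13)

copper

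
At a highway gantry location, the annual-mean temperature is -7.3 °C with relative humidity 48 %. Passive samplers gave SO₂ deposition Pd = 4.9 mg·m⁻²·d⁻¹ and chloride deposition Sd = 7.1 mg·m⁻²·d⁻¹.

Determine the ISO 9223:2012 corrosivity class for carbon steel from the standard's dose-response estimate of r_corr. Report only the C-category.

C2

carbon steel: f(T) = +0.150·(T−10) [T≤10 °C] = -2.5950
  sulphur-dioxide contribution → 0.7885 μm/a
  chloride contribution → 1.252 μm/a
  total first-year rate 2.04 μm/a
ISO 9223 Table 2 (carbon steel): 1.3 < 2.04 ≤ 25 μm/a ⇒ C2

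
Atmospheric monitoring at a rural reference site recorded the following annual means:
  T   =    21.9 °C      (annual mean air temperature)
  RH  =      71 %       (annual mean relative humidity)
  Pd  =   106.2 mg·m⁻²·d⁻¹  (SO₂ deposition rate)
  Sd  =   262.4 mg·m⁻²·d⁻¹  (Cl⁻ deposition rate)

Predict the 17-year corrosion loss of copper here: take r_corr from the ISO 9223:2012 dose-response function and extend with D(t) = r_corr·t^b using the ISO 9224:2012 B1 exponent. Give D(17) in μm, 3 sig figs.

copper: T>10 °C ⇒ hinge -0.080·(21.9−10) = -0.9520
  sulphur-dioxide contribution → 0.4538 μm/a
  chloride contribution → 1.738 μm/a
  total first-year rate 2.191 μm/a
ISO 9224: D(t) = r_corr · t^b with b = 0.667 (copper, B1)
  D(17) = 2.191 × 17^0.667 = 2.191 × 6.618 = 14.5 μm

D(17) = 14.5 μm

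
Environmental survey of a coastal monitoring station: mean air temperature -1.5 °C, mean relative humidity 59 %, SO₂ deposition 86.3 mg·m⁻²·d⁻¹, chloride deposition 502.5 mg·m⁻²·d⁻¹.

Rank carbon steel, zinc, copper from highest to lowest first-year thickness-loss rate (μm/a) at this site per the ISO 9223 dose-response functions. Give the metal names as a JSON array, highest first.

["carbon steel", "zinc", "copper"]

carbon steel: T≤10 °C ⇒ hinge +0.150·(-1.5−10) = -1.7250
  Pd branch = 1.77·Pd^0.52·e^(0.02·RH+f) = 10.42 μm/a
  Cl⁻ term: 0.102·502.5^0.62·exp(0.033·59+0.04·-1.5) = 31.83
  sum: 10.42 + 31.83 → r_corr = 42.25 μm/a
zinc: temperature factor f = +0.038·(-11.5) = -0.4370
  Pd branch = 0.0129·Pd^0.44·e^(0.046·RH+f) = 0.894 μm/a
  Cl⁻ term: 0.0175·502.5^0.57·exp(0.008·59+0.085·-1.5) = 0.8557
  sum: 0.894 + 0.8557 → r_corr = 1.75 μm/a
copper: temperature factor f = +0.126·(-11.5) = -1.4490
  Pd branch = 0.0053·Pd^0.26·e^(0.059·RH+f) = 0.1289 μm/a
  Sd branch = 0.01025·Sd^0.27·e^(0.036·RH+0.049·T) = 0.4271 μm/a
  sum: 0.1289 + 0.4271 → r_corr = 0.556 μm/a
Ordering by μm/a: carbon steel (42.3) > zinc (1.75) > copper (0.556)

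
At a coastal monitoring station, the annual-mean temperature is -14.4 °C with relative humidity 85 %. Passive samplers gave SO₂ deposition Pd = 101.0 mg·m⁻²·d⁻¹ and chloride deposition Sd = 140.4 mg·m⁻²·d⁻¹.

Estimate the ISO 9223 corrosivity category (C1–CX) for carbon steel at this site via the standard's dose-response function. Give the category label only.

C2

carbon steel: temperature factor f = +0.150·(-24.4) = -3.6600
  SO₂ term: 1.77·101.0^0.52·exp(0.02·85-3.6600) = 2.748
  Sd branch = 0.102·Sd^0.62·e^(0.033·RH+0.04·T) = 20.32 μm/a
  sum: 2.748 + 20.32 → r_corr = 23.07 μm/a
Category bounds: 1.3…25 μm/a bracket r_corr ⇒ C2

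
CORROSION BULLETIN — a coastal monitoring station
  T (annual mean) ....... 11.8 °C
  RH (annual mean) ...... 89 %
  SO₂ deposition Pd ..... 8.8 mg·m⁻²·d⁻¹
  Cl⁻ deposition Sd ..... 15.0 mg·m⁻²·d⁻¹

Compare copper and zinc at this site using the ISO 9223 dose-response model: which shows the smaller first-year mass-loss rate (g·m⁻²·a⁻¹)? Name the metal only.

copper: T>10 °C ⇒ hinge -0.080·(11.8−10) = -0.1440
  sulphur-dioxide contribution → 1.541 μm/a
  chloride contribution → 0.9351 μm/a
  ⇒ r_corr(copper) = 2.476 μm/a
  mass loss = 2.476 μm/a × 8.96 g/cm³ = 22.19 g·m⁻²·a⁻¹
zinc: f(T) = -0.071·(T−10) [T>10 °C] = -0.1278
  sulphur-dioxide contribution → 1.773 μm/a
  chloride contribution → 0.4552 μm/a
  total first-year rate 2.228 μm/a
  mass loss = 2.228 μm/a × 7.14 g/cm³ = 15.91 g·m⁻²·a⁻¹
Ordering by g·m⁻²·a⁻¹: copper (22.2) > zinc (15.9)

zinc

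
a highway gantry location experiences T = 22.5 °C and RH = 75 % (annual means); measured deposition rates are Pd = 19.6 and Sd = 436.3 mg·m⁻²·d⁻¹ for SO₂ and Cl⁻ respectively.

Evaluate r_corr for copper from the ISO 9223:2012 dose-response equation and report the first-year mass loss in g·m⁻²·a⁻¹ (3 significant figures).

r_corr = 24.4 g·m⁻²·a⁻¹

copper: T>10 °C ⇒ hinge -0.080·(22.5−10) = -1.0000
  Pd branch = 0.0053·Pd^0.26·e^(0.059·RH+f) = 0.353 μm/a
  Cl⁻ term: 0.01025·436.3^0.27·exp(0.036·75+0.049·22.5) = 2.371
  r_corr = 0.353 + 2.371 = 2.724 μm/a
Convert to mass loss: 2.724 μm/a × 8.96 g/cm³ = 24.4 g·m⁻²·a⁻¹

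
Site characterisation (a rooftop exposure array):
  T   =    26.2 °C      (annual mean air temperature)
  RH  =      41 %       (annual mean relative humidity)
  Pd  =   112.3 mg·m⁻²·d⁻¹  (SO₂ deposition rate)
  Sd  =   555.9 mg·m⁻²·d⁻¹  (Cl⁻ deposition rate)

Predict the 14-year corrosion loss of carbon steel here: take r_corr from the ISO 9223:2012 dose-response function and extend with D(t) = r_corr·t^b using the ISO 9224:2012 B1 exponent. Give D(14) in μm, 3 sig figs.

carbon steel: temperature factor f = -0.054·(16.2) = -0.8748
  SO₂ term: 1.77·112.3^0.52·exp(0.02·41-0.8748) = 19.52
  Sd branch = 0.102·Sd^0.62·e^(0.033·RH+0.04·T) = 56.66 μm/a
  sum: 19.52 + 56.66 → r_corr = 76.17 μm/a
Power-law: D(14) = r_corr · 14^0.523
  D(14) = 76.17 × 14^0.523 = 76.17 × 3.976 = 302.8 μm

D(14) = 303 μm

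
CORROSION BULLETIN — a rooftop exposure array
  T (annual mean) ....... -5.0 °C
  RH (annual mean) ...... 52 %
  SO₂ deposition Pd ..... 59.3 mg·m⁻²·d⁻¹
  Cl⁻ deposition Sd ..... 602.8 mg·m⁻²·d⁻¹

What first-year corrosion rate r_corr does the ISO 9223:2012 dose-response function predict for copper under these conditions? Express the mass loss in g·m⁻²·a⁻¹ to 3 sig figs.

r_corr = 3.08 g·m⁻²·a⁻¹

copper: f(T) = +0.126·(T−10) [T≤10 °C] = -1.8900
  Pd branch = 0.0053·Pd^0.26·e^(0.059·RH+f) = 0.04976 μm/a
  Sd branch = 0.01025·Sd^0.27·e^(0.036·RH+0.049·T) = 0.2937 μm/a
  r_corr = 0.04976 + 0.2937 = 0.3435 μm/a
Convert to mass loss: 0.3435 μm/a × 8.96 g/cm³ = 3.078 g·m⁻²·a⁻¹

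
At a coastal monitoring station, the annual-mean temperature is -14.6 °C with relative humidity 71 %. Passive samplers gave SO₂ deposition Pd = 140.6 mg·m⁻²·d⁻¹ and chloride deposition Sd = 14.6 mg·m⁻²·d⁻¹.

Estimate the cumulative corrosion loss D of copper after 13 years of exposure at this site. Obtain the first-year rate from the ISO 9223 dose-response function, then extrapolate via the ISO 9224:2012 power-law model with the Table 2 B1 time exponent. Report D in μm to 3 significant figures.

D(13) = 1.05 μm

copper: temperature factor f = +0.126·(-24.6) = -3.0996
  SO₂ term: 0.0053·140.6^0.26·exp(0.059·71-3.0996) = 0.057
  Cl⁻ term: 0.01025·14.6^0.27·exp(0.036·71+0.049·-14.6) = 0.1332
  sum: 0.057 + 0.1332 → r_corr = 0.1902 μm/a
Long-term exponent b (ISO 9224 Table 2, B1) = 0.667
  D(13) = 0.1902 × 13^0.667 = 0.1902 × 5.534 = 1.052 μm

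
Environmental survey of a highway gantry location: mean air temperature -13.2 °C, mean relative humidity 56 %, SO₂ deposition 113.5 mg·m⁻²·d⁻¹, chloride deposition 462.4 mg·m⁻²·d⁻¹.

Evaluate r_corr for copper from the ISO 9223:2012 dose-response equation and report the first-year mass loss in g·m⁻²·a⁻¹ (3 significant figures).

copper: f(T) = +0.126·(T−10) [T≤10 °C] = -2.9232
  SO₂ term: 0.0053·113.5^0.26·exp(0.059·56-2.9232) = 0.02654
  Sd branch = 0.01025·Sd^0.27·e^(0.036·RH+0.049·T) = 0.2113 μm/a
  r_corr = 0.02654 + 0.2113 = 0.2379 μm/a
Convert to mass loss: 0.2379 μm/a × 8.96 g/cm³ = 2.131 g·m⁻²·a⁻¹

r_corr = 2.13 g·m⁻²·a⁻¹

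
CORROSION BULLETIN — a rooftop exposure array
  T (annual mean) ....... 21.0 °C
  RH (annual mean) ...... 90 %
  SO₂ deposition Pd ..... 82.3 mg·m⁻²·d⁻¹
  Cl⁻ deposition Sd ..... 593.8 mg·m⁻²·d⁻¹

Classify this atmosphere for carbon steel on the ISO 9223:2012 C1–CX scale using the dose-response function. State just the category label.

carbon steel: f(T) = -0.054·(T−10) [T>10 °C] = -0.5940
  SO₂ term: 1.77·82.3^0.52·exp(0.02·90-0.5940) = 58.58
  Cl⁻ term: 0.102·593.8^0.62·exp(0.033·90+0.04·21.0) = 241.5
  sum: 58.58 + 241.5 → r_corr = 300.1 μm/a
Category bounds: 200…700 μm/a bracket r_corr ⇒ CX

CX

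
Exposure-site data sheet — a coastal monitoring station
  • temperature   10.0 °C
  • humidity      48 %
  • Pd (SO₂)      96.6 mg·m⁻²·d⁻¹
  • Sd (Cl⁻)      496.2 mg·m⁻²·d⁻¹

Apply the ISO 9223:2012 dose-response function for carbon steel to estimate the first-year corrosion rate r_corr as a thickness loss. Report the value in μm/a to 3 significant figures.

carbon steel: temperature factor f = +0.150·(0.0) = +0.0000
  sulphur-dioxide contribution → 49.78 μm/a
  chloride contribution → 34.8 μm/a
  total first-year rate 84.58 μm/a

r_corr = 84.6 μm/a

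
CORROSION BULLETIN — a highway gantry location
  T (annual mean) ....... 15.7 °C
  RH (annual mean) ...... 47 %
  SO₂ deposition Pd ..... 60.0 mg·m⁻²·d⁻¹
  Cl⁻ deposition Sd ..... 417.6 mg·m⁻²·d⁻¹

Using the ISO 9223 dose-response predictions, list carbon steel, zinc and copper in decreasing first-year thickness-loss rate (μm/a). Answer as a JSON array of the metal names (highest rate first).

["carbon steel", "zinc", "copper"]

carbon steel: temperature factor f = -0.054·(5.7) = -0.3078
  sulphur-dioxide contribution → 28 μm/a
  chloride contribution → 38 μm/a
  total first-year rate 66 μm/a
zinc: T>10 °C ⇒ hinge -0.071·(15.7−10) = -0.4047
  sulphur-dioxide contribution → 0.4531 μm/a
  chloride contribution → 3.018 μm/a
  ⇒ r_corr(zinc) = 3.471 μm/a
copper: f(T) = -0.080·(T−10) [T>10 °C] = -0.4560
  sulphur-dioxide contribution → 0.1559 μm/a
  chloride contribution → 0.6127 μm/a
  ⇒ r_corr(copper) = 0.7686 μm/a
Ordering by μm/a: carbon steel (66) > zinc (3.47) > copper (0.769)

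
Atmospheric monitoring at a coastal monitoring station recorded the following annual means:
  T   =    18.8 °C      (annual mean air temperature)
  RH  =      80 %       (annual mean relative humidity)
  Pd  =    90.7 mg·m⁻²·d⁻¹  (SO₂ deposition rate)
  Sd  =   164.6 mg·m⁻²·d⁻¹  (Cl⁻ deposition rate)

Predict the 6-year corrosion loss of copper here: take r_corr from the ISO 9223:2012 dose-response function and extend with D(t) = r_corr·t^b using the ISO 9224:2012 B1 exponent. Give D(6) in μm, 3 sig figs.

copper: T>10 °C ⇒ hinge -0.080·(18.8−10) = -0.7040
  Pd branch = 0.0053·Pd^0.26·e^(0.059·RH+f) = 0.9492 μm/a
  Sd branch = 0.01025·Sd^0.27·e^(0.036·RH+0.049·T) = 1.82 μm/a
  r_corr = 0.9492 + 1.82 = 2.769 μm/a
Long-term exponent b (ISO 9224 Table 2, B1) = 0.667
  D(6) = 2.769 × 6^0.667 = 2.769 × 3.304 = 9.148 μm

D(6) = 9.15 μm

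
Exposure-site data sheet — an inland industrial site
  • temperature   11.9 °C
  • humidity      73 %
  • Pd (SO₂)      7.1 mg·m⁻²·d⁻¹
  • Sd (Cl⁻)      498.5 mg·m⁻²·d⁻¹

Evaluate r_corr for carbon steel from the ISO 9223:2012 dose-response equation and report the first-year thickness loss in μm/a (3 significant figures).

carbon steel: f(T) = -0.054·(T−10) [T>10 °C] = -0.1026
  Pd branch = 1.77·Pd^0.52·e^(0.02·RH+f) = 19.06 μm/a
  Sd branch = 0.102·Sd^0.62·e^(0.033·RH+0.04·T) = 85.92 μm/a
  sum: 19.06 + 85.92 → r_corr = 105 μm/a

r_corr = 105 μm/a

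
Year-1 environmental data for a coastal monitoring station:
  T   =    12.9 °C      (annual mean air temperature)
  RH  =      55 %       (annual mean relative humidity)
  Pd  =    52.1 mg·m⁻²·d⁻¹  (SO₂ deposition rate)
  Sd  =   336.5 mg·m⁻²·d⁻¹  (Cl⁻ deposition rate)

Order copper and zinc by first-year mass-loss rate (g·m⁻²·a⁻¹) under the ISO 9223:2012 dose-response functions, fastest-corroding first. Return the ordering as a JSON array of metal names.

["zinc", "copper"]

copper: temperature factor f = -0.080·(2.9) = -0.2320
  SO₂ term: 0.0053·52.1^0.26·exp(0.059·55-0.2320) = 0.3014
  Sd branch = 0.01025·Sd^0.27·e^(0.036·RH+0.049·T) = 0.6721 μm/a
  sum: 0.3014 + 0.6721 → r_corr = 0.9735 μm/a
  mass loss = 0.9735 μm/a × 8.96 g/cm³ = 8.723 g·m⁻²·a⁻¹
zinc: f(T) = -0.071·(T−10) [T>10 °C] = -0.2059
  Pd branch = 0.0129·Pd^0.44·e^(0.046·RH+f) = 0.7505 μm/a
  Sd branch = 0.0175·Sd^0.57·e^(0.008·RH+0.085·T) = 2.242 μm/a
  sum: 0.7505 + 2.242 → r_corr = 2.993 μm/a
  mass loss = 2.993 μm/a × 7.14 g/cm³ = 21.37 g·m⁻²·a⁻¹
Ordering by g·m⁻²·a⁻¹: zinc (21.4) > copper (8.72)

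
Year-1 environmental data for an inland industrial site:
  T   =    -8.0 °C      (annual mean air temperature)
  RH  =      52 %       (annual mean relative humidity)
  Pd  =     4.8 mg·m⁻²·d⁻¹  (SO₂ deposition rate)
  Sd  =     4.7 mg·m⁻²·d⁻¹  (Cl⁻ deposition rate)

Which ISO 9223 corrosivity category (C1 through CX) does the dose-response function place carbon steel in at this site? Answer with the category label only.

C2

carbon steel: T≤10 °C ⇒ hinge +0.150·(-8.0−10) = -2.7000
  SO₂ term: 1.77·4.8^0.52·exp(0.02·52-2.7000) = 0.7608
  Cl⁻ term: 0.102·4.7^0.62·exp(0.033·52+0.04·-8.0) = 1.075
  sum: 0.7608 + 1.075 → r_corr = 1.836 μm/a
Category bounds: 1.3…25 μm/a bracket r_corr ⇒ C2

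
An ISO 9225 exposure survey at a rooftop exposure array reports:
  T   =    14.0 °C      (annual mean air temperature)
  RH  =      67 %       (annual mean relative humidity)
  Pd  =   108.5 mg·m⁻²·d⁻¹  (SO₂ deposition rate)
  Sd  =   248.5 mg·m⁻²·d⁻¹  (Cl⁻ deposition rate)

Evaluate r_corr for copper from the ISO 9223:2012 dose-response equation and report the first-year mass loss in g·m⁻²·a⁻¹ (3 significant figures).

r_corr = 15.1 g·m⁻²·a⁻¹

copper: temperature factor f = -0.080·(4.0) = -0.3200
  Pd branch = 0.0053·Pd^0.26·e^(0.059·RH+f) = 0.6781 μm/a
  Cl⁻ term: 0.01025·248.5^0.27·exp(0.036·67+0.049·14.0) = 1.007
  r_corr = 0.6781 + 1.007 = 1.685 μm/a
Convert to mass loss: 1.685 μm/a × 8.96 g/cm³ = 15.1 g·m⁻²·a⁻¹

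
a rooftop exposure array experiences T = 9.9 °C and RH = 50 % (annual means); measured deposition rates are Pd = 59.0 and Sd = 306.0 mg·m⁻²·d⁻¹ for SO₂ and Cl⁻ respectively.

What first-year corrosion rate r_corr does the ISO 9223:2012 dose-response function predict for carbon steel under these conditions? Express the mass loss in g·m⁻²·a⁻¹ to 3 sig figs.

r_corr = 525 g·m⁻²·a⁻¹

carbon steel: f(T) = +0.150·(T−10) [T≤10 °C] = -0.0150
  sulphur-dioxide contribution → 39.5 μm/a
  chloride contribution → 27.44 μm/a
  ⇒ r_corr(carbon steel) = 66.94 μm/a
Convert to mass loss: 66.94 μm/a × 7.85 g/cm³ = 525.4 g·m⁻²·a⁻¹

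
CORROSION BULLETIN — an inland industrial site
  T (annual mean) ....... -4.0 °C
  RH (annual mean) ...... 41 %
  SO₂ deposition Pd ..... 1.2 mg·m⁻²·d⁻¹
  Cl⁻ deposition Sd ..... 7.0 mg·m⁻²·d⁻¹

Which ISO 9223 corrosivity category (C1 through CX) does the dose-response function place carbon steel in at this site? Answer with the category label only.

carbon steel: f(T) = +0.150·(T−10) [T≤10 °C] = -2.1000
  SO₂ term: 1.77·1.2^0.52·exp(0.02·41-2.1000) = 0.5411
  Sd branch = 0.102·Sd^0.62·e^(0.033·RH+0.04·T) = 1.124 μm/a
  r_corr = 0.5411 + 1.124 = 1.665 μm/a
1.66 μm/a falls in (1.3, 25] for carbon steel → category C2

C2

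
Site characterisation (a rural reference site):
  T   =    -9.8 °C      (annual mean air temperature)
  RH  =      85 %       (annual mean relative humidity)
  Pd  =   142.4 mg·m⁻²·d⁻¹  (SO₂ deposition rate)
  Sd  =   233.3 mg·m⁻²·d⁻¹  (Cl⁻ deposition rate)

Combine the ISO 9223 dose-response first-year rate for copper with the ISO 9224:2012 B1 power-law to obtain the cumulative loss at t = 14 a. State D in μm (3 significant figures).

copper: temperature factor f = +0.126·(-19.8) = -2.4948
  SO₂ term: 0.0053·142.4^0.26·exp(0.059·85-2.4948) = 0.2392
  Sd branch = 0.01025·Sd^0.27·e^(0.036·RH+0.049·T) = 0.5895 μm/a
  sum: 0.2392 + 0.5895 → r_corr = 0.8286 μm/a
Power-law: D(14) = r_corr · 14^0.667
  D(14) = 0.8286 × 14^0.667 = 0.8286 × 5.814 = 4.818 μm

D(14) = 4.82 μm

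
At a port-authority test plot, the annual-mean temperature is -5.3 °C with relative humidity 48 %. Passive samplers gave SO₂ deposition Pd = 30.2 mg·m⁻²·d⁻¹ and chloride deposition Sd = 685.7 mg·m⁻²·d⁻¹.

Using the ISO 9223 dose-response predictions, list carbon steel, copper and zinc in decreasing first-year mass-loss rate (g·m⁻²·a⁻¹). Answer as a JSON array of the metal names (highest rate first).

carbon steel: temperature factor f = +0.150·(-15.3) = -2.2950
  sulphur-dioxide contribution → 2.74 μm/a
  chloride contribution → 23.06 μm/a
  total first-year rate 25.8 μm/a
  mass loss = 25.8 μm/a × 7.85 g/cm³ = 202.5 g·m⁻²·a⁻¹
copper: f(T) = +0.126·(T−10) [T≤10 °C] = -1.9278
  sulphur-dioxide contribution → 0.03175 μm/a
  chloride contribution → 0.2595 μm/a
  total first-year rate 0.2913 μm/a
  mass loss = 0.2913 μm/a × 8.96 g/cm³ = 2.61 g·m⁻²·a⁻¹
zinc: temperature factor f = +0.038·(-15.3) = -0.5814
  sulphur-dioxide contribution → 0.2939 μm/a
  chloride contribution → 0.6773 μm/a
  total first-year rate 0.9712 μm/a
  mass loss = 0.9712 μm/a × 7.14 g/cm³ = 6.934 g·m⁻²·a⁻¹
Ordering by g·m⁻²·a⁻¹: carbon steel (203) > zinc (6.93) > copper (2.61)

["carbon steel", "zinc", "copper"]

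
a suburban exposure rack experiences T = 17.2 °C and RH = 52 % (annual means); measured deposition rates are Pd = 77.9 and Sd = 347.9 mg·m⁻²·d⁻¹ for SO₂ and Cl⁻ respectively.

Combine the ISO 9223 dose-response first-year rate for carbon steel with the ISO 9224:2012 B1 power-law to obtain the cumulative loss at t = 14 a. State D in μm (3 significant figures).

carbon steel: T>10 °C ⇒ hinge -0.054·(17.2−10) = -0.3888
  SO₂ term: 1.77·77.9^0.52·exp(0.02·52-0.3888) = 32.69
  Cl⁻ term: 0.102·347.9^0.62·exp(0.033·52+0.04·17.2) = 42.5
  r_corr = 32.69 + 42.5 = 75.18 μm/a
Long-term exponent b (ISO 9224 Table 2, B1) = 0.523
  D(14) = 75.18 × 14^0.523 = 75.18 × 3.976 = 298.9 μm

D(14) = 299 μm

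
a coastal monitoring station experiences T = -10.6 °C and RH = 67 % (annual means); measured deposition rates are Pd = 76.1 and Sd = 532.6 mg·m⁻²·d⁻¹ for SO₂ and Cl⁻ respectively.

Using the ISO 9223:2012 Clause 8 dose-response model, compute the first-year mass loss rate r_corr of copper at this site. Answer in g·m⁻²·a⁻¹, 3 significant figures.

r_corr = 3.89 g·m⁻²·a⁻¹

copper: f(T) = +0.126·(T−10) [T≤10 °C] = -2.5956
  Pd branch = 0.0053·Pd^0.26·e^(0.059·RH+f) = 0.06353 μm/a
  Cl⁻ term: 0.01025·532.6^0.27·exp(0.036·67+0.049·-10.6) = 0.3705
  sum: 0.06353 + 0.3705 → r_corr = 0.434 μm/a
Convert to mass loss: 0.434 μm/a × 8.96 g/cm³ = 3.889 g·m⁻²·a⁻¹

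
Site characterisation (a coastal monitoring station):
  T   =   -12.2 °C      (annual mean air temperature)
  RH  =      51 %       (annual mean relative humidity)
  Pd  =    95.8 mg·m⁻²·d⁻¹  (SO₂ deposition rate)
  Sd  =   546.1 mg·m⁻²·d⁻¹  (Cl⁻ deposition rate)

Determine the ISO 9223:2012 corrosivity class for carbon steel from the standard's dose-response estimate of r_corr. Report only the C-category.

C2

carbon steel: temperature factor f = +0.150·(-22.2) = -3.3300
  sulphur-dioxide contribution → 1.884 μm/a
  chloride contribution → 16.78 μm/a
  ⇒ r_corr(carbon steel) = 18.66 μm/a
ISO 9223 Table 2 (carbon steel): 1.3 < 18.7 ≤ 25 μm/a ⇒ C2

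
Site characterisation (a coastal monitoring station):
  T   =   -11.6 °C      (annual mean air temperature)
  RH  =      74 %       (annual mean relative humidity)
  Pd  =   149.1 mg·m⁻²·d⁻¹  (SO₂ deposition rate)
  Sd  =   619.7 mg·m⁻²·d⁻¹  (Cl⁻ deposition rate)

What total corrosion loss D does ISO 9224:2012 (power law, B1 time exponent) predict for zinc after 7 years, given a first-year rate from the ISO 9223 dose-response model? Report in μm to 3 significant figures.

D(7) = 9.76 μm

zinc: f(T) = +0.038·(T−10) [T≤10 °C] = -0.8208
  SO₂ term: 0.0129·149.1^0.44·exp(0.046·74-0.8208) = 1.545
  Sd branch = 0.0175·Sd^0.57·e^(0.008·RH+0.085·T) = 0.4608 μm/a
  sum: 1.545 + 0.4608 → r_corr = 2.005 μm/a
Power-law: D(7) = r_corr · 7^0.813
  D(7) = 2.005 × 7^0.813 = 2.005 × 4.865 = 9.755 μm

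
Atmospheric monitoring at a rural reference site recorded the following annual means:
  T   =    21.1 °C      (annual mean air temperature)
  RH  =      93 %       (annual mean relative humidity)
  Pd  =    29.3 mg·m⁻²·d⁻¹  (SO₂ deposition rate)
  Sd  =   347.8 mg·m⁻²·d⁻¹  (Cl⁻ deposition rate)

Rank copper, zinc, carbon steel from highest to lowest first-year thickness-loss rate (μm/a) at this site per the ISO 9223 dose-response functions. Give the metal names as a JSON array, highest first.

["carbon steel", "zinc", "copper"]

copper: temperature factor f = -0.080·(11.1) = -0.8880
  SO₂ term: 0.0053·29.3^0.26·exp(0.059·93-0.8880) = 1.268
  Cl⁻ term: 0.01025·347.8^0.27·exp(0.036·93+0.049·21.1) = 3.98
  r_corr = 1.268 + 3.98 = 5.248 μm/a
zinc: temperature factor f = -0.071·(11.1) = -0.7881
  Pd branch = 0.0129·Pd^0.44·e^(0.046·RH+f) = 1.869 μm/a
  Sd branch = 0.0175·Sd^0.57·e^(0.008·RH+0.085·T) = 6.218 μm/a
  r_corr = 1.869 + 6.218 = 8.087 μm/a
carbon steel: temperature factor f = -0.054·(11.1) = -0.5994
  Pd branch = 1.77·Pd^0.52·e^(0.02·RH+f) = 36.16 μm/a
  Cl⁻ term: 0.102·347.8^0.62·exp(0.033·93+0.04·21.1) = 192.1
  sum: 36.16 + 192.1 → r_corr = 228.3 μm/a
Ordering by μm/a: carbon steel (228) > zinc (8.09) > copper (5.25)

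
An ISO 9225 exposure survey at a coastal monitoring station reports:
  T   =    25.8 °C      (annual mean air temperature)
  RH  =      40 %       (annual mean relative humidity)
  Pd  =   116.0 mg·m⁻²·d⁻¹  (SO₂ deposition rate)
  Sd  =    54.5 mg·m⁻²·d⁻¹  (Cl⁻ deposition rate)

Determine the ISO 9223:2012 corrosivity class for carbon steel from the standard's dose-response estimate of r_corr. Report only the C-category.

C3

carbon steel: temperature factor f = -0.054·(15.8) = -0.8532
  sulphur-dioxide contribution → 19.88 μm/a
  chloride contribution → 12.78 μm/a
  total first-year rate 32.66 μm/a
ISO 9223 Table 2 (carbon steel): 25 < 32.7 ≤ 50 μm/a ⇒ C3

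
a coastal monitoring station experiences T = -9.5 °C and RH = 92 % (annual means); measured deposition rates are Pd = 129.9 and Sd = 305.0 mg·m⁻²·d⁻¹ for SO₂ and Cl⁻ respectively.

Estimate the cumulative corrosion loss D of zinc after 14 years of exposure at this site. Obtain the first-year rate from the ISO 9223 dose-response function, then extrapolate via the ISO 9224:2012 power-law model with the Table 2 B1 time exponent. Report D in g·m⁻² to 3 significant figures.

zinc: f(T) = +0.038·(T−10) [T≤10 °C] = -0.7410
  SO₂ term: 0.0129·129.9^0.44·exp(0.046·92-0.7410) = 3.603
  Sd branch = 0.0175·Sd^0.57·e^(0.008·RH+0.085·T) = 0.4247 μm/a
  r_corr = 3.603 + 0.4247 = 4.028 μm/a
Power-law: D(14) = r_corr · 14^0.813
  D(14) = 4.028 × 14^0.813 = 4.028 × 8.547 = 34.43 μm
  Mass loss = 34.43 μm × 7.14 g/cm³ = 245.8 g·m⁻²

D(14) = 246 g·m⁻²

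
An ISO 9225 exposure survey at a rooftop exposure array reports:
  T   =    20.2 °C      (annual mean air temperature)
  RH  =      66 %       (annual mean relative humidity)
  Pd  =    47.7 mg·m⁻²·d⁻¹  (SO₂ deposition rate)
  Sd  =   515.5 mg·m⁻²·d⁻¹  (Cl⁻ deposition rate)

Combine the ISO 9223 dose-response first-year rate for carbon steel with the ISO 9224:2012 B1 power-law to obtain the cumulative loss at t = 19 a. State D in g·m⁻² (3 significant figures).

carbon steel: temperature factor f = -0.054·(10.2) = -0.5508
  Pd branch = 1.77·Pd^0.52·e^(0.02·RH+f) = 28.5 μm/a
  Cl⁻ term: 0.102·515.5^0.62·exp(0.033·66+0.04·20.2) = 97.05
  r_corr = 28.5 + 97.05 = 125.5 μm/a
Long-term exponent b (ISO 9224 Table 2, B1) = 0.523
  D(19) = 125.5 × 19^0.523 = 125.5 × 4.664 = 585.6 μm
  Mass loss = 585.6 μm × 7.85 g/cm³ = 4597 g·m⁻²

D(19) = 4.60e+03 g·m⁻²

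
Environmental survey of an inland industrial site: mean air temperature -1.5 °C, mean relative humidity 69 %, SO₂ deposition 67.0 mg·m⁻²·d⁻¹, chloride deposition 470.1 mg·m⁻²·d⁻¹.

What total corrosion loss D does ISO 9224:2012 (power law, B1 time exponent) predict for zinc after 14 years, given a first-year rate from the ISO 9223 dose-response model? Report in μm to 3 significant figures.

D(14) = 18.5 μm

zinc: T≤10 °C ⇒ hinge +0.038·(-1.5−10) = -0.4370
  Pd branch = 0.0129·Pd^0.44·e^(0.046·RH+f) = 1.267 μm/a
  Cl⁻ term: 0.0175·470.1^0.57·exp(0.008·69+0.085·-1.5) = 0.8924
  r_corr = 1.267 + 0.8924 = 2.159 μm/a
Long-term exponent b (ISO 9224 Table 2, B1) = 0.813
  D(14) = 2.159 × 14^0.813 = 2.159 × 8.547 = 18.45 μm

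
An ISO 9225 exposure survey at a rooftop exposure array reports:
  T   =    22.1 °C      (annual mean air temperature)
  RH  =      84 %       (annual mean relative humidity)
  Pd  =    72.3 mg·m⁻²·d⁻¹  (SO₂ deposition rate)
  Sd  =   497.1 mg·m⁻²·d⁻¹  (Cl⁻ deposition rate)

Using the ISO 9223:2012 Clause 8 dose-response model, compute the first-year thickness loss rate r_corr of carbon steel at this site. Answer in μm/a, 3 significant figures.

r_corr = 231 μm/a

carbon steel: temperature factor f = -0.054·(12.1) = -0.6534
  Pd branch = 1.77·Pd^0.52·e^(0.02·RH+f) = 45.77 μm/a
  Sd branch = 0.102·Sd^0.62·e^(0.033·RH+0.04·T) = 185.4 μm/a
  sum: 45.77 + 185.4 → r_corr = 231.2 μm/a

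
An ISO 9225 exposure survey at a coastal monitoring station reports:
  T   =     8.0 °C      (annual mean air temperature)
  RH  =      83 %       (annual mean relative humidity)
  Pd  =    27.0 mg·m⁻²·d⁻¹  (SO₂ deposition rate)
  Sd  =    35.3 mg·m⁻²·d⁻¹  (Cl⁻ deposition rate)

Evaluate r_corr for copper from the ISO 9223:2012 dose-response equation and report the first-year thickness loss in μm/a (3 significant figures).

r_corr = 2.09 μm/a

copper: T≤10 °C ⇒ hinge +0.126·(8.0−10) = -0.2520
  Pd branch = 0.0053·Pd^0.26·e^(0.059·RH+f) = 1.299 μm/a
  Sd branch = 0.01025·Sd^0.27·e^(0.036·RH+0.049·T) = 0.788 μm/a
  r_corr = 1.299 + 0.788 = 2.087 μm/a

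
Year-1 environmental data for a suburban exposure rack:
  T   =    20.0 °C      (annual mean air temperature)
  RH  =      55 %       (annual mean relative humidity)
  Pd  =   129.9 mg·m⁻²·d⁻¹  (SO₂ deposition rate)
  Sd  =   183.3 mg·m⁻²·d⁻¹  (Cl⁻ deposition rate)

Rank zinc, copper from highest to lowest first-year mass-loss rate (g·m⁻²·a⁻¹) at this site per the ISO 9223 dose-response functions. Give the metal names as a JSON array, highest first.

zinc: f(T) = -0.071·(T−10) [T>10 °C] = -0.7100
  sulphur-dioxide contribution → 0.6776 μm/a
  chloride contribution → 2.9 μm/a
  ⇒ r_corr(zinc) = 3.578 μm/a
  mass loss = 3.578 μm/a × 7.14 g/cm³ = 25.55 g·m⁻²·a⁻¹
copper: f(T) = -0.080·(T−10) [T>10 °C] = -0.8000
  sulphur-dioxide contribution → 0.2166 μm/a
  chloride contribution → 0.8078 μm/a
  ⇒ r_corr(copper) = 1.024 μm/a
  mass loss = 1.024 μm/a × 8.96 g/cm³ = 9.178 g·m⁻²·a⁻¹
Ordering by g·m⁻²·a⁻¹: zinc (25.5) > copper (9.18)

["zinc", "copper"]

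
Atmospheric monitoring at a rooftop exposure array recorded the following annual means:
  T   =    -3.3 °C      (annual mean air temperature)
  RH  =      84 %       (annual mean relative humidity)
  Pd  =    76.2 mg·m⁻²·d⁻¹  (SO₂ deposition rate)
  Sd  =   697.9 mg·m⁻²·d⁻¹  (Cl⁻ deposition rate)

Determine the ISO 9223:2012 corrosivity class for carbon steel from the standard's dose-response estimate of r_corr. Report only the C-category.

C5

carbon steel: f(T) = +0.150·(T−10) [T≤10 °C] = -1.9950
  sulphur-dioxide contribution → 12.3 μm/a
  chloride contribution → 82.85 μm/a
  total first-year rate 95.15 μm/a
95.1 μm/a falls in (80, 200] for carbon steel → category C5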